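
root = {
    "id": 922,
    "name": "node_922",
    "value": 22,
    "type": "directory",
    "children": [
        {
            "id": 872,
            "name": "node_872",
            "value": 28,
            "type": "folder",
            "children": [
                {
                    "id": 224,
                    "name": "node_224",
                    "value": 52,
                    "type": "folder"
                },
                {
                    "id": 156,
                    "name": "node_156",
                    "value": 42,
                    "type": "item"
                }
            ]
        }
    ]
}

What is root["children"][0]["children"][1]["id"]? 156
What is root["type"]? "directory"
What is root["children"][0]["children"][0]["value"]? 52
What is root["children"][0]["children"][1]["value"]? 42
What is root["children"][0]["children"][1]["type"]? "item"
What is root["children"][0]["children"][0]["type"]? "folder"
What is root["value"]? 22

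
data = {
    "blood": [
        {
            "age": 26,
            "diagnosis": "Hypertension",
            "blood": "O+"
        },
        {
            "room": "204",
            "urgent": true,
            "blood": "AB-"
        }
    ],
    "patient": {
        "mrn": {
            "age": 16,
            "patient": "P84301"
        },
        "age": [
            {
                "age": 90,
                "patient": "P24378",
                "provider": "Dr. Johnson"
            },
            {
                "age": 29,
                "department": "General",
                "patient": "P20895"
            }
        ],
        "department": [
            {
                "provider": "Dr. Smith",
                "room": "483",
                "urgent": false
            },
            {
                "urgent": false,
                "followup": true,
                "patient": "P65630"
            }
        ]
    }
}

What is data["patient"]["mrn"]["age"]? 16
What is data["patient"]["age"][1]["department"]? "General"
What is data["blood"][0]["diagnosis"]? "Hypertension"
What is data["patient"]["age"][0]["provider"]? "Dr. Johnson"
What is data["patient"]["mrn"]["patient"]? "P84301"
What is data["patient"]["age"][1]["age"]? 29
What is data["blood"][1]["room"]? "204"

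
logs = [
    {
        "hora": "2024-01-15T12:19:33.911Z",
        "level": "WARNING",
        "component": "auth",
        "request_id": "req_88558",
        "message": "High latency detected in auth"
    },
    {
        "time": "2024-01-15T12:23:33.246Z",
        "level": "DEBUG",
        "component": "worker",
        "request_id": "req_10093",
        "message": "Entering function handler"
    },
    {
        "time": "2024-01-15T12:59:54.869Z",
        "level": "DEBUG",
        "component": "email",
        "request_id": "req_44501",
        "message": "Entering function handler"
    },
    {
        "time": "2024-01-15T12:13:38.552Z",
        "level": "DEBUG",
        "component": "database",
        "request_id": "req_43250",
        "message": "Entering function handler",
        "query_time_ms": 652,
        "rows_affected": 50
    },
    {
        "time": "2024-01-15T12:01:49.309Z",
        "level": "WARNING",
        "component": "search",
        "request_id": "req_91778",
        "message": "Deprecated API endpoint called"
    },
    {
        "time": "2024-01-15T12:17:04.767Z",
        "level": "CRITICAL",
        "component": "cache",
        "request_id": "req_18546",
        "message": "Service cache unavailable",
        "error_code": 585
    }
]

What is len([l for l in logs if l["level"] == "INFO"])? 0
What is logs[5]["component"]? "cache"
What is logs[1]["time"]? "2024-01-15T12:23:33.246Z"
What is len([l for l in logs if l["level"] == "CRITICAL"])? 1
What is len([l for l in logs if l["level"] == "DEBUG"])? 3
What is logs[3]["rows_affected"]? 50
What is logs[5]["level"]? "CRITICAL"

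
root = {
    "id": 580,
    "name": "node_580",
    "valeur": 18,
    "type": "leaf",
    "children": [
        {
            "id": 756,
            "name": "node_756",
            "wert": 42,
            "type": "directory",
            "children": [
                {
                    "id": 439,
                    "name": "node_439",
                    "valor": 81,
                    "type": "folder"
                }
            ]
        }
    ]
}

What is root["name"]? "node_580"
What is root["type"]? "leaf"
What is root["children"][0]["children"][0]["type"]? "folder"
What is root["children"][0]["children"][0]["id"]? 439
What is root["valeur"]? 18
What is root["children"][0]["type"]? "directory"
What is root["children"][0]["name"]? "node_756"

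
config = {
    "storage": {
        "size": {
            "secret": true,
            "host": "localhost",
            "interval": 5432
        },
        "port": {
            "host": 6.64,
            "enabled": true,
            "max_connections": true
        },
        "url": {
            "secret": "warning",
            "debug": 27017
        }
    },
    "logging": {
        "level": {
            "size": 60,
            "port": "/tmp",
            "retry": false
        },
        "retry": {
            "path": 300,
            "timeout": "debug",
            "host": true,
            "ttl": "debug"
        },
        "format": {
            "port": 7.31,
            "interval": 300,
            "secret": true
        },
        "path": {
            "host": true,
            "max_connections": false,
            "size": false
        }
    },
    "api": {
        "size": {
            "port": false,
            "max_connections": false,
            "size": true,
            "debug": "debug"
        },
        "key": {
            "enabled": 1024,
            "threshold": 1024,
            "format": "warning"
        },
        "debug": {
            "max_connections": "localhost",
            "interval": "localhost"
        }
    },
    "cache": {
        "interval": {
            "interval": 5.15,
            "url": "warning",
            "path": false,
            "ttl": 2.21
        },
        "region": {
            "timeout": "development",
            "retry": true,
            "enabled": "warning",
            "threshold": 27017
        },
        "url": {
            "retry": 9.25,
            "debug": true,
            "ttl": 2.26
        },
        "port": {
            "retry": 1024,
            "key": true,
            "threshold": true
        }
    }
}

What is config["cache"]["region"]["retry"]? True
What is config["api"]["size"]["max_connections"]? False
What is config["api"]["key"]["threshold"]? 1024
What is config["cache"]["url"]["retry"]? 9.25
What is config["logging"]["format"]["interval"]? 300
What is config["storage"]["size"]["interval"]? 5432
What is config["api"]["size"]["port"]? False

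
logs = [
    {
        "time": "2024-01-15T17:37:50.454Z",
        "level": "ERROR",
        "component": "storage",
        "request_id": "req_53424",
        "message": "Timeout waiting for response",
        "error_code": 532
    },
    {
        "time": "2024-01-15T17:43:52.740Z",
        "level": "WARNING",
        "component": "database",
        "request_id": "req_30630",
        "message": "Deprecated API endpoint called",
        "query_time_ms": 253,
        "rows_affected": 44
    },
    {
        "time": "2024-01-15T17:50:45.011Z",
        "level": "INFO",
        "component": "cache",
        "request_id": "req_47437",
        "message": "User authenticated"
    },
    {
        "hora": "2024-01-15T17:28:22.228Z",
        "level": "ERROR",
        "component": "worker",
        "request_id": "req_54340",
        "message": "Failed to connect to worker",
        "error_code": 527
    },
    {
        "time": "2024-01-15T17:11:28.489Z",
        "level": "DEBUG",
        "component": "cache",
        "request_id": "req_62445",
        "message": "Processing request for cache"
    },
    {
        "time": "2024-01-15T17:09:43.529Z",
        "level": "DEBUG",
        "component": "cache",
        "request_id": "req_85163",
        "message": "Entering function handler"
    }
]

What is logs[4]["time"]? "2024-01-15T17:11:28.489Z"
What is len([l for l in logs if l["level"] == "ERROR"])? 2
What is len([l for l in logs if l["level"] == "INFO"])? 1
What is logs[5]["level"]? "DEBUG"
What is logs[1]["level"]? "WARNING"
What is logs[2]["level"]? "INFO"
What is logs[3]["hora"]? "2024-01-15T17:28:22.228Z"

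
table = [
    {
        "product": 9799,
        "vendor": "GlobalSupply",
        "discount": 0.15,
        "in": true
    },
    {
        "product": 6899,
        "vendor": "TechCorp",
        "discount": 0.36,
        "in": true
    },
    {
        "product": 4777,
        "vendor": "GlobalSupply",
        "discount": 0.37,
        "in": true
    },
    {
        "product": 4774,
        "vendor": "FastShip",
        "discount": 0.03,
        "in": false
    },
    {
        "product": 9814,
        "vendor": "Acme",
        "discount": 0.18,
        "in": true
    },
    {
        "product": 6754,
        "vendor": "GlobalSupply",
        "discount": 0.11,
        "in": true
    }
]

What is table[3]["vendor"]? "FastShip"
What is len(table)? 6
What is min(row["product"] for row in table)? 4774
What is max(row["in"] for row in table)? True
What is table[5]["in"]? True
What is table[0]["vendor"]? "GlobalSupply"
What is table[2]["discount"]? 0.37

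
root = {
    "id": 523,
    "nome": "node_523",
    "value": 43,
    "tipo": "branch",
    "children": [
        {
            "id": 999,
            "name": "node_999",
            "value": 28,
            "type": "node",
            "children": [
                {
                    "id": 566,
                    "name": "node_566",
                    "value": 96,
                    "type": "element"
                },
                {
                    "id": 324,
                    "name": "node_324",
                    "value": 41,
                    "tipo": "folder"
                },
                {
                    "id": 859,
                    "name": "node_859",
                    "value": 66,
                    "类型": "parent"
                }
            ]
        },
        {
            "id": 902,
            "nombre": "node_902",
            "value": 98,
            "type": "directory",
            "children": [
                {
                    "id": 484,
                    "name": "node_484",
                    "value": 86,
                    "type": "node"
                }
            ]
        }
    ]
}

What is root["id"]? 523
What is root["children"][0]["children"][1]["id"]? 324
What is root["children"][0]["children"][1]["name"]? "node_324"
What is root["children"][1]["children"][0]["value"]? 86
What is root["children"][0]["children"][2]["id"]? 859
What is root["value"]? 43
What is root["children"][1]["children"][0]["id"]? 484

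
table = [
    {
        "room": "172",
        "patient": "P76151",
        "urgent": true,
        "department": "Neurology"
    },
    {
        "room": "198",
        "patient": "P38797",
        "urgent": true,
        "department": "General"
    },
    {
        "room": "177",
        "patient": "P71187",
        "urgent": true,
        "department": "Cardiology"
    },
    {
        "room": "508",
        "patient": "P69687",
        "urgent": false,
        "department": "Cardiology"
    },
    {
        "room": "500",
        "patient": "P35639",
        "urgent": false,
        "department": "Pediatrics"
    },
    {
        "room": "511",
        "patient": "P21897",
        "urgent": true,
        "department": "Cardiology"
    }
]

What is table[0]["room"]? "172"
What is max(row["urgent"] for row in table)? True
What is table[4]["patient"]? "P35639"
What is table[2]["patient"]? "P71187"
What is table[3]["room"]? "508"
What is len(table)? 6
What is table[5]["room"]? "511"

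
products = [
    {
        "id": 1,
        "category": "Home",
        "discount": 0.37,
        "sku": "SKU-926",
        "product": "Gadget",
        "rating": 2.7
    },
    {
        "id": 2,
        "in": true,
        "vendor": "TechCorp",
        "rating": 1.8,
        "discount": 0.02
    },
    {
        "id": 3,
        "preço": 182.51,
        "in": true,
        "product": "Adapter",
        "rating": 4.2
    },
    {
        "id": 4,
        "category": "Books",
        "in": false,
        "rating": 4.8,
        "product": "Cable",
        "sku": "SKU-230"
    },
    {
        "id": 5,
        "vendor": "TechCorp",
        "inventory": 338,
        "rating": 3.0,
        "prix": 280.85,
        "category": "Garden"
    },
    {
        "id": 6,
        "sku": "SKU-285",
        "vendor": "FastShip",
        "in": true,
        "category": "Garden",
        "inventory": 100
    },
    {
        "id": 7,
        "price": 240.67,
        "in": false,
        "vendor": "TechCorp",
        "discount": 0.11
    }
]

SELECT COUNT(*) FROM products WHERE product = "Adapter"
1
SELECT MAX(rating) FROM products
4.8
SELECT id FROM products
[1, 2, 3, 4, 5, 6, 7]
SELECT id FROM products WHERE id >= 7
[7]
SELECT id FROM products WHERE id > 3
[4, 5, 6, 7]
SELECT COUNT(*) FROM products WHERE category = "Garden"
2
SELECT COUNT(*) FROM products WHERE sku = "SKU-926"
1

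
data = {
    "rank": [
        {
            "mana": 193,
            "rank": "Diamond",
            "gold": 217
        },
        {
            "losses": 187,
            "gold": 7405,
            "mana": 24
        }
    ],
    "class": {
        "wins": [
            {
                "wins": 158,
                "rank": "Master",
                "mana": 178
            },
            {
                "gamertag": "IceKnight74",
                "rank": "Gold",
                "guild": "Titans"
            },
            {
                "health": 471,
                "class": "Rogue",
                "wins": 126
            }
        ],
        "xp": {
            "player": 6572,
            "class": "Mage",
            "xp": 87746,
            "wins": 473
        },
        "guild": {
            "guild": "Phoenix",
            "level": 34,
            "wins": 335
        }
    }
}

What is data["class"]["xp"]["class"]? "Mage"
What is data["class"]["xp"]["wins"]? 473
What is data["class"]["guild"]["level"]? 34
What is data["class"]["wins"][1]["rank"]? "Gold"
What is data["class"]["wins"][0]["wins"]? 158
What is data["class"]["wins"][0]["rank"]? "Master"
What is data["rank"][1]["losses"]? 187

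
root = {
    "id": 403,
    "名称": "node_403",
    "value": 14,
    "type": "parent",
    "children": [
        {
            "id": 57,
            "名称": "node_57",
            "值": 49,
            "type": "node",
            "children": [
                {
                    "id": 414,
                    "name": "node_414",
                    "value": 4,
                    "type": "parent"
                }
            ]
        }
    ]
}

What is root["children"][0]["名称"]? "node_57"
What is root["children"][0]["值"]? 49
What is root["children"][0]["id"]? 57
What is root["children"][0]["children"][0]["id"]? 414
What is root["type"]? "parent"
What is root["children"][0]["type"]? "node"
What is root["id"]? 403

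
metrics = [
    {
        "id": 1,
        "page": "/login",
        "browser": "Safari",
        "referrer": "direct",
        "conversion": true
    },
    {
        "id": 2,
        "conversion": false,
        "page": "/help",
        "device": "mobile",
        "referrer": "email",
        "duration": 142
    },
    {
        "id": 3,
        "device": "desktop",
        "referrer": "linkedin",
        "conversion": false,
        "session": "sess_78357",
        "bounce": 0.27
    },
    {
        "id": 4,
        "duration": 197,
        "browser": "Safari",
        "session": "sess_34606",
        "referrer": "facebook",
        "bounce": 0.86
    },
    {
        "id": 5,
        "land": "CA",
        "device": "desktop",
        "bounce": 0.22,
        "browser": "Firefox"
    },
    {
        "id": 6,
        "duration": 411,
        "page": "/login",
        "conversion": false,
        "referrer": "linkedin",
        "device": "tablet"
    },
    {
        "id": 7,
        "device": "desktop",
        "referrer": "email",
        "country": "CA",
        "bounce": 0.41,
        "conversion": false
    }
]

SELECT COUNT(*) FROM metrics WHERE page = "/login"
2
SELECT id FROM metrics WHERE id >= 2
[2, 3, 4, 5, 6, 7]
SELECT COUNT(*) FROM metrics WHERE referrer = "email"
2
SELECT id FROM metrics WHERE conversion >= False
[1, 2, 3, 6, 7]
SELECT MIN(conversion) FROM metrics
False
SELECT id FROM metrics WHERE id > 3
[4, 5, 6, 7]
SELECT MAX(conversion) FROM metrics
True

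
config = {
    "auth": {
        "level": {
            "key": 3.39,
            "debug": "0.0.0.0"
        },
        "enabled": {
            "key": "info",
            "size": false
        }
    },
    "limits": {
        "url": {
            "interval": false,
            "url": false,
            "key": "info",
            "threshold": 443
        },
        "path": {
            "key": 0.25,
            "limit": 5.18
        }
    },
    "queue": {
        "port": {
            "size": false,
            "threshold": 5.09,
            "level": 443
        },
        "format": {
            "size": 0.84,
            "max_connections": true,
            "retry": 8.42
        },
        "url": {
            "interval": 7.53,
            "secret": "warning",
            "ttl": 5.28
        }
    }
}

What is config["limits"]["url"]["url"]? False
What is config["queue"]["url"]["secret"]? "warning"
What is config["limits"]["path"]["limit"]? 5.18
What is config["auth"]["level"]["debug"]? "0.0.0.0"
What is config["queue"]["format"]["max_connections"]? True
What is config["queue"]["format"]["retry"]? 8.42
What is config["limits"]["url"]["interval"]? False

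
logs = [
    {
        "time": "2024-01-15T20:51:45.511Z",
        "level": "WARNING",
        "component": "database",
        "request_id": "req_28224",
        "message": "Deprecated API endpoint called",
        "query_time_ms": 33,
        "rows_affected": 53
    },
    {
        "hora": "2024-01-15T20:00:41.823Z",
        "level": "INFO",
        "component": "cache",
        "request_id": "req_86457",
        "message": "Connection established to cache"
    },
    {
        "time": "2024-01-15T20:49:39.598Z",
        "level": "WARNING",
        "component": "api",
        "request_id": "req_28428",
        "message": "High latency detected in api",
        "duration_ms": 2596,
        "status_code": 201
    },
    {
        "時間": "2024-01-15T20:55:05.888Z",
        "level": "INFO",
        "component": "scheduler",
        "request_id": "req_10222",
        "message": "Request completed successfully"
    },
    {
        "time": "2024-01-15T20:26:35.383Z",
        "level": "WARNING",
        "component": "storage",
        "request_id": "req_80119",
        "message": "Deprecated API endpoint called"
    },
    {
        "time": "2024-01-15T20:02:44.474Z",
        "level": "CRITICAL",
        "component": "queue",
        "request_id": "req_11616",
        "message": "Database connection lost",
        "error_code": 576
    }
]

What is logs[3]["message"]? "Request completed successfully"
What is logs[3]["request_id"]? "req_10222"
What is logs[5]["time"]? "2024-01-15T20:02:44.474Z"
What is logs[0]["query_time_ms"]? 33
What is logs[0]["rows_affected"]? 53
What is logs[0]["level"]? "WARNING"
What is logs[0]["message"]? "Deprecated API endpoint called"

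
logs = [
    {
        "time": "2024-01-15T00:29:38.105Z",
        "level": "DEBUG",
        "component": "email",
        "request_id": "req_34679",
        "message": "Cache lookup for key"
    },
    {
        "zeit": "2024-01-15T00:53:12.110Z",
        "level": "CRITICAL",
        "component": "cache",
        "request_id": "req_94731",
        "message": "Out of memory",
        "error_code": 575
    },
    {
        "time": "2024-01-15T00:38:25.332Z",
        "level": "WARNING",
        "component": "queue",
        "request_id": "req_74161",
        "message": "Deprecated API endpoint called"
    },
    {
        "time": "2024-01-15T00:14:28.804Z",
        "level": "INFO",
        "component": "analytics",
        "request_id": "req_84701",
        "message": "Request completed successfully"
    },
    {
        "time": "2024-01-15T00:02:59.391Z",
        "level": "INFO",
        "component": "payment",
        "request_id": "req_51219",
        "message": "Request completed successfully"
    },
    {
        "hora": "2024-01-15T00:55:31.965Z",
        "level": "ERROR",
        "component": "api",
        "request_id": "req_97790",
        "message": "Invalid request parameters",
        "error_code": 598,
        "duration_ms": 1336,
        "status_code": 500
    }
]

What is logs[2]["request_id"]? "req_74161"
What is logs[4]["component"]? "payment"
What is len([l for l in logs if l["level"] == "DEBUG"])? 1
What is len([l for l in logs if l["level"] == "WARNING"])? 1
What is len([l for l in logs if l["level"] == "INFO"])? 2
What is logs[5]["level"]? "ERROR"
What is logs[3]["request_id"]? "req_84701"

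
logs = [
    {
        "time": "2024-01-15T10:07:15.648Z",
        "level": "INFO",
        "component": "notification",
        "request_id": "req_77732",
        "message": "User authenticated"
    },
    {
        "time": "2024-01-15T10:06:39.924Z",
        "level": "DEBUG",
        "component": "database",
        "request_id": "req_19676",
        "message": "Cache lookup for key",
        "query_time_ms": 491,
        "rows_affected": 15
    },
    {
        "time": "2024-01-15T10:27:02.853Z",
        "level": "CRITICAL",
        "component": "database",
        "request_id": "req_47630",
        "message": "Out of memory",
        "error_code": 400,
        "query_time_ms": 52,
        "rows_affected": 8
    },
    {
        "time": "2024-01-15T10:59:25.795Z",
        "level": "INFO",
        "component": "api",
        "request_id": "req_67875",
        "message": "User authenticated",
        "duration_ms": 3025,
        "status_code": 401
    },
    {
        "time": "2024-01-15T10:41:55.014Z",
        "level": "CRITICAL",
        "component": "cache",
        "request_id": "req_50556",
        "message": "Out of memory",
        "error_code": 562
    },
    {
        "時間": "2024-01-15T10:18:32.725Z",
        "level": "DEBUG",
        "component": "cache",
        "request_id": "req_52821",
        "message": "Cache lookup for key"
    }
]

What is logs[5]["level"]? "DEBUG"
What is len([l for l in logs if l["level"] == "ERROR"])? 0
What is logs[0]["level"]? "INFO"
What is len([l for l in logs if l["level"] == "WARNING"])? 0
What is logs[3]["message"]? "User authenticated"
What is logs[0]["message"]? "User authenticated"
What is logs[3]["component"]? "api"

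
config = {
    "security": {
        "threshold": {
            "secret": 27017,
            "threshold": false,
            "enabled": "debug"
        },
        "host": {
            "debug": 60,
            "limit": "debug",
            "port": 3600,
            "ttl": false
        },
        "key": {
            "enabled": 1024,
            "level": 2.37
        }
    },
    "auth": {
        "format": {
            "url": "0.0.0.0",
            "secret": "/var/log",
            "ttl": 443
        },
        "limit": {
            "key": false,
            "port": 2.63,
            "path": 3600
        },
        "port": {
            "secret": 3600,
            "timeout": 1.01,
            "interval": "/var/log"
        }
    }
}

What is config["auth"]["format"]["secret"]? "/var/log"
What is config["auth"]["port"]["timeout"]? 1.01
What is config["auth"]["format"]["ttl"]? 443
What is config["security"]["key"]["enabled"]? 1024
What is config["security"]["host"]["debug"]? 60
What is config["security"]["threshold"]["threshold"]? False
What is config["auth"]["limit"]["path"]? 3600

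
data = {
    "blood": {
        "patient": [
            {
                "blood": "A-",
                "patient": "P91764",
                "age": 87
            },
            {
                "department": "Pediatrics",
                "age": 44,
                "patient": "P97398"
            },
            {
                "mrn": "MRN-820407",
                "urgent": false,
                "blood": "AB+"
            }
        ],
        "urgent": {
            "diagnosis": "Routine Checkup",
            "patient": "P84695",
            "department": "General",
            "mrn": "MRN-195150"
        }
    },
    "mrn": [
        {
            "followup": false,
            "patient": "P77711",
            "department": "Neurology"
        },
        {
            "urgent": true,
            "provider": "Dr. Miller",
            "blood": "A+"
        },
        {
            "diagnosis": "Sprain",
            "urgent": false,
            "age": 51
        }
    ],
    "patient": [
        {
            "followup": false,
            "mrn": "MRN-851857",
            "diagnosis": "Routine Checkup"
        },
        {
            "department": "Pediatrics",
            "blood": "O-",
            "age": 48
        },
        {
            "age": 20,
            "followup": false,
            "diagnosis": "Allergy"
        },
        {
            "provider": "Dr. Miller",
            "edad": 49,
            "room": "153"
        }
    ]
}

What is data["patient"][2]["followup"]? False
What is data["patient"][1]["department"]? "Pediatrics"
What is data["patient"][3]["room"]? "153"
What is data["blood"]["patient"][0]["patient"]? "P91764"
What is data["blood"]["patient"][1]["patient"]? "P97398"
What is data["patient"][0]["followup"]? False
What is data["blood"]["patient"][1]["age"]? 44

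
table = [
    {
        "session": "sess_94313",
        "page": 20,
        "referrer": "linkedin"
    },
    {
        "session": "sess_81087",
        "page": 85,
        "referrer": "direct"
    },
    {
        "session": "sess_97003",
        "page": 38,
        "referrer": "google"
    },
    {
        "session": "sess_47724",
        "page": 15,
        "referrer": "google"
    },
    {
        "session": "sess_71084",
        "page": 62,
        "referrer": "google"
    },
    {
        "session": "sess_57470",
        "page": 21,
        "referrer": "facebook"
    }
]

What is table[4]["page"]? 62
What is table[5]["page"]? 21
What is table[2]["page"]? 38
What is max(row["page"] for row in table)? 85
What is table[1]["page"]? 85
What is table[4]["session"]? "sess_71084"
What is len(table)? 6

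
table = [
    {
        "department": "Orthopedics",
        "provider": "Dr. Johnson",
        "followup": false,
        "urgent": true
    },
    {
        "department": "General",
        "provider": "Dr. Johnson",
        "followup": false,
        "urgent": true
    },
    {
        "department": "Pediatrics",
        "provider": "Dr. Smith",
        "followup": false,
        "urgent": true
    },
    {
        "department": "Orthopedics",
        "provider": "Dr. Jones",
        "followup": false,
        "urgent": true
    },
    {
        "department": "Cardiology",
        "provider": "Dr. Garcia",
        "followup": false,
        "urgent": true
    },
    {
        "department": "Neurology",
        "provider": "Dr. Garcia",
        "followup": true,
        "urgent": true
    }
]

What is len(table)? 6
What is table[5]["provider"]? "Dr. Garcia"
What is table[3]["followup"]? False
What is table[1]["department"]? "General"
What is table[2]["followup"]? False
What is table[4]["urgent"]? True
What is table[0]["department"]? "Orthopedics"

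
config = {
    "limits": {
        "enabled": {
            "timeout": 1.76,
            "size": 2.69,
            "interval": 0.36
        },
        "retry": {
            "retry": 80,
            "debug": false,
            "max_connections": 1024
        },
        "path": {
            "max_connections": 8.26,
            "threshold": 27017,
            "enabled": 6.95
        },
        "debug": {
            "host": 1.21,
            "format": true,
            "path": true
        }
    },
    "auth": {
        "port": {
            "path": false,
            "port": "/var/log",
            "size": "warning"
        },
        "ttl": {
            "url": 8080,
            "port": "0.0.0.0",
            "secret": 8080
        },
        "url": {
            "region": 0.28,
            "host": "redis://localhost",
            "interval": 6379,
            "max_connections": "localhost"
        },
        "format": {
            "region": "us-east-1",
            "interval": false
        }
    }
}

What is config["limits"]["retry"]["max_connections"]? 1024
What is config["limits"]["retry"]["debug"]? False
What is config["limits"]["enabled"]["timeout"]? 1.76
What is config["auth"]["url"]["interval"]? 6379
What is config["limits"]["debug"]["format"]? True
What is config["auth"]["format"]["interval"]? False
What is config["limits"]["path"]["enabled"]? 6.95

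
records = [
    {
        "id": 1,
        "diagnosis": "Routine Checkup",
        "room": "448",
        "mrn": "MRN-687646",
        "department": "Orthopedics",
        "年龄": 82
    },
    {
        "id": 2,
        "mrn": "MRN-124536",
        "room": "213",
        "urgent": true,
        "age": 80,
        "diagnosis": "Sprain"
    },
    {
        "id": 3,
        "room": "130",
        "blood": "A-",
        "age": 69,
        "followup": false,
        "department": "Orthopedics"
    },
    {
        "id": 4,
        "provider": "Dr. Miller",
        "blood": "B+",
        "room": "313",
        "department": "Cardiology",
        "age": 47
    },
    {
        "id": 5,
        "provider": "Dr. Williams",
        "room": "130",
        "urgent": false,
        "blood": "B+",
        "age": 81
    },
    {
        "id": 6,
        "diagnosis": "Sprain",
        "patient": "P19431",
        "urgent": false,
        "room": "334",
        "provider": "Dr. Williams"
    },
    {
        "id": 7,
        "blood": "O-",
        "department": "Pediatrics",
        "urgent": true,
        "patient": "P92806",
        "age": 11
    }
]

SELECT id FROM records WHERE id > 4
[5, 6, 7]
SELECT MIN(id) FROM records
1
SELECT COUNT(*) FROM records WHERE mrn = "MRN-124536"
1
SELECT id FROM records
[1, 2, 3, 4, 5, 6, 7]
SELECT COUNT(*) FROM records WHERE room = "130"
2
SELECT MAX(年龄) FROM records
82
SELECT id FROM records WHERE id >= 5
[5, 6, 7]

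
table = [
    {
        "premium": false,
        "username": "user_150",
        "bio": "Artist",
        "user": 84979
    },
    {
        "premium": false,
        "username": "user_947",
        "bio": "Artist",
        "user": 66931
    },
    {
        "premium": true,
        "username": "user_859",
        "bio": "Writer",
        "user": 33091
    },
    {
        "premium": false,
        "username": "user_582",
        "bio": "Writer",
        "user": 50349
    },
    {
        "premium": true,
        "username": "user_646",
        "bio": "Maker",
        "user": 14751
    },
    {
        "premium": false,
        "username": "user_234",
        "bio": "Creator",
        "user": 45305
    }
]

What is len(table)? 6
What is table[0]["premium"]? False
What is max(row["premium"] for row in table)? True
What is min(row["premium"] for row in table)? False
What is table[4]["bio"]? "Maker"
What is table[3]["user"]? 50349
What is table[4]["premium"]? True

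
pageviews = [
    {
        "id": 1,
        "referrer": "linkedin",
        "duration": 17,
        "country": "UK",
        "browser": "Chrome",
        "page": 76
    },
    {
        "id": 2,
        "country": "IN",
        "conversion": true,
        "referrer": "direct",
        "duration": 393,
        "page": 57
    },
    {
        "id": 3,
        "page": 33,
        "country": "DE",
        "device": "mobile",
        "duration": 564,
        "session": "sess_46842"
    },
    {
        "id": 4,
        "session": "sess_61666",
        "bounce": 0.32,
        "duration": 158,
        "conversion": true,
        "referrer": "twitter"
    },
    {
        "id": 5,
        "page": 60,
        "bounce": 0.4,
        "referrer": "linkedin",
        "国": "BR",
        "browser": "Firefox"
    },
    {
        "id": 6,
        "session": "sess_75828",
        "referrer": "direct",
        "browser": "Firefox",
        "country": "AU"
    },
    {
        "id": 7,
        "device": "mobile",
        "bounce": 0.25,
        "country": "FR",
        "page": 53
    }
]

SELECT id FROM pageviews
[1, 2, 3, 4, 5, 6, 7]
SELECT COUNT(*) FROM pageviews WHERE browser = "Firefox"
2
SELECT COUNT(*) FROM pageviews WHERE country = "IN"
1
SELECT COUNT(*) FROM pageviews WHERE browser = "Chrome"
1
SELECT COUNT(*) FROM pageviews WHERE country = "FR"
1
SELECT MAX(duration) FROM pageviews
564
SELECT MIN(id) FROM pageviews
1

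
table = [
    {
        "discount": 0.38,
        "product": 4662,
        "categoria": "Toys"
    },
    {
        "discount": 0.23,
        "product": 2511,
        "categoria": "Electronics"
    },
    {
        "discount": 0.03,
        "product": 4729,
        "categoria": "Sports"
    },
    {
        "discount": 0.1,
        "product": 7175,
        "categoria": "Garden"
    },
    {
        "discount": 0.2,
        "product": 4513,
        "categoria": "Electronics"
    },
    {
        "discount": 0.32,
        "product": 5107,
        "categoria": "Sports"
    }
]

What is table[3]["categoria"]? "Garden"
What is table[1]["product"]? 2511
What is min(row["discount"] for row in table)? 0.03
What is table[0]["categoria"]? "Toys"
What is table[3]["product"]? 7175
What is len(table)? 6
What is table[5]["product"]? 5107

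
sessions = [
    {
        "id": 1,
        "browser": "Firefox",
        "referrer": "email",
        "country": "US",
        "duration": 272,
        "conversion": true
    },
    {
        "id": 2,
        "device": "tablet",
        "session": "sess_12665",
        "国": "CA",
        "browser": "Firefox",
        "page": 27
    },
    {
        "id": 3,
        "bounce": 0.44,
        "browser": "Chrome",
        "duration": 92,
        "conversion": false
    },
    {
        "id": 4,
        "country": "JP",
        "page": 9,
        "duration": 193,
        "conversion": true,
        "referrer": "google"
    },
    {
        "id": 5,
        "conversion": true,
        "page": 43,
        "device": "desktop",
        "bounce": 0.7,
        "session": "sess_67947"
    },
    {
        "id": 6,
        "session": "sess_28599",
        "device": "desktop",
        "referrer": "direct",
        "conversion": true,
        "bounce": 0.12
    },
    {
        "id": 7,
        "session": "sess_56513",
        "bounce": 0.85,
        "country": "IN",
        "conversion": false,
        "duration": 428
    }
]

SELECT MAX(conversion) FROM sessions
True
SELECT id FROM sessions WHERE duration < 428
[1, 3, 4]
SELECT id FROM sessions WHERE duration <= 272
[1, 3, 4]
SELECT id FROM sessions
[1, 2, 3, 4, 5, 6, 7]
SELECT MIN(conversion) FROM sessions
False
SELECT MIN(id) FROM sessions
1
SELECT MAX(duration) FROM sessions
428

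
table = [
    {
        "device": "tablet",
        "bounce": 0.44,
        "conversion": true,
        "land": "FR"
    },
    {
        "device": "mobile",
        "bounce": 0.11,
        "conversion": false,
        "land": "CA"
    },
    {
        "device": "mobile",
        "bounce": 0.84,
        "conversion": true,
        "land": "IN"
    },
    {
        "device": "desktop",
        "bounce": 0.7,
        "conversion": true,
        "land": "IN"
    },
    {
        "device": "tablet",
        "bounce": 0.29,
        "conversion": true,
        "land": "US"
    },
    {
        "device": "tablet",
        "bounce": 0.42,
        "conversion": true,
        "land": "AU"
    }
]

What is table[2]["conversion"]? True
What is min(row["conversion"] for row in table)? False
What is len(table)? 6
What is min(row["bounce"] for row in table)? 0.11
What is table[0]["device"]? "tablet"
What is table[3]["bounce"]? 0.7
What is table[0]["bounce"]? 0.44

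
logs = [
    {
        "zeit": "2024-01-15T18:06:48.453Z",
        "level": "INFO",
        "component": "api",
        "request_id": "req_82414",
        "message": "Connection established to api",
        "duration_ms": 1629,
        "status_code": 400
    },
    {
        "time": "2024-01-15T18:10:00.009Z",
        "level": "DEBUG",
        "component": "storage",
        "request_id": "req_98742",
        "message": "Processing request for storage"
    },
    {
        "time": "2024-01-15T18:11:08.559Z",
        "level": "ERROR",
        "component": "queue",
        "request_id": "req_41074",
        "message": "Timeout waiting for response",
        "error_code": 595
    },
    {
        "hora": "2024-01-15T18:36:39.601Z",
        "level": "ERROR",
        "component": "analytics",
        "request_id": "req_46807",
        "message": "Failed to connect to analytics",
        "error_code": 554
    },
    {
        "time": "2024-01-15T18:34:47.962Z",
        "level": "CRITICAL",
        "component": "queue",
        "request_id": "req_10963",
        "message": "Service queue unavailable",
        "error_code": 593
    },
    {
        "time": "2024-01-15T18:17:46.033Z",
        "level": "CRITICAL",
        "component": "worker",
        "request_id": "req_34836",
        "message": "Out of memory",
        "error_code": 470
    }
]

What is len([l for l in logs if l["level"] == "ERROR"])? 2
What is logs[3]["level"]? "ERROR"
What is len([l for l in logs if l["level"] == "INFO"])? 1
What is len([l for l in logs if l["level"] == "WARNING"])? 0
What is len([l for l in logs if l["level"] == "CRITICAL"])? 2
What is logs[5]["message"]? "Out of memory"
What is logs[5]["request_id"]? "req_34836"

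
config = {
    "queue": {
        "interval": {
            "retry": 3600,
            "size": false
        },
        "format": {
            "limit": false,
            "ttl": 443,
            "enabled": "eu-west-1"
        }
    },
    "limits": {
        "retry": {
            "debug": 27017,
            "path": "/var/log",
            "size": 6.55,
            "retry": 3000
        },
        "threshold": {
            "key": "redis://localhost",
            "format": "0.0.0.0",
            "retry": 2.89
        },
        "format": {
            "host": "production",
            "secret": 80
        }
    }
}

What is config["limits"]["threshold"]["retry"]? 2.89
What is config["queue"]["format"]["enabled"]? "eu-west-1"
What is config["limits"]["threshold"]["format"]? "0.0.0.0"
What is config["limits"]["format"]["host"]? "production"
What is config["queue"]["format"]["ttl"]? 443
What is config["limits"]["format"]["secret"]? 80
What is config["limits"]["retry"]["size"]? 6.55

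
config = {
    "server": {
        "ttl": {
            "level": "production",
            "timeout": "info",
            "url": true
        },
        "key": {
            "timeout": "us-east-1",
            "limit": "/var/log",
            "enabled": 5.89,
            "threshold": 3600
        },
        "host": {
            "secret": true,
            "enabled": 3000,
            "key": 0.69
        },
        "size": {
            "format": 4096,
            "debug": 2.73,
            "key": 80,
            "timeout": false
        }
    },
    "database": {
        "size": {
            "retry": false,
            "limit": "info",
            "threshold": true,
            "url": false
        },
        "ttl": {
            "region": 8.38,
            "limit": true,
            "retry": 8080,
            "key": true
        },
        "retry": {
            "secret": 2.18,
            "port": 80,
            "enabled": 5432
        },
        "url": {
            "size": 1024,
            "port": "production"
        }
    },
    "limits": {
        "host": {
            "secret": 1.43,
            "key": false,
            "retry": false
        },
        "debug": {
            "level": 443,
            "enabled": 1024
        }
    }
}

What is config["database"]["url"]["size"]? 1024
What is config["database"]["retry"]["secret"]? 2.18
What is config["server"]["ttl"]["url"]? True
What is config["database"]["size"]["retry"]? False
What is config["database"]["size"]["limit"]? "info"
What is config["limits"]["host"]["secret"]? 1.43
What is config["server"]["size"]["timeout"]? False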